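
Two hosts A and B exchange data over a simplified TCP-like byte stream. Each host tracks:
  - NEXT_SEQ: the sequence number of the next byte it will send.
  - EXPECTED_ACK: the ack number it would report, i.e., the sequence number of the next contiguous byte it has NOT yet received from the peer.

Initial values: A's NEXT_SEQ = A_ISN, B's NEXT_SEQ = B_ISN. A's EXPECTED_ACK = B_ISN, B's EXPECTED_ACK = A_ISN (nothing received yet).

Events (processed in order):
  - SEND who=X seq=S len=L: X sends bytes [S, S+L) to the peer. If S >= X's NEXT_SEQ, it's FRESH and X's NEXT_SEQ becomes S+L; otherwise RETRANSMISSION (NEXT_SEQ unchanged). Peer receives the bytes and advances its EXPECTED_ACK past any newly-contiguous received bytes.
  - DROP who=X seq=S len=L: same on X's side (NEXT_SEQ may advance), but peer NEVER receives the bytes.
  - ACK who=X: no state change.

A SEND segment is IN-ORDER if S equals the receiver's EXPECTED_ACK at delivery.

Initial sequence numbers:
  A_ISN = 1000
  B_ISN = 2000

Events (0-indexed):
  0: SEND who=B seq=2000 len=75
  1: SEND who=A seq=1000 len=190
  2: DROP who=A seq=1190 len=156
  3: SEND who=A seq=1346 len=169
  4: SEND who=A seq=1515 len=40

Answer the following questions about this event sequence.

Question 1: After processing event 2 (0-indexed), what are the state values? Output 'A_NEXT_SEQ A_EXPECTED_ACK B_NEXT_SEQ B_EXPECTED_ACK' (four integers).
After event 0: A_seq=1000 A_ack=2075 B_seq=2075 B_ack=1000
After event 1: A_seq=1190 A_ack=2075 B_seq=2075 B_ack=1190
After event 2: A_seq=1346 A_ack=2075 B_seq=2075 B_ack=1190

1346 2075 2075 1190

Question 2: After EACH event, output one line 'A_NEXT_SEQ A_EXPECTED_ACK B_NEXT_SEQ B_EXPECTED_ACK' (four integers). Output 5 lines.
1000 2075 2075 1000
1190 2075 2075 1190
1346 2075 2075 1190
1515 2075 2075 1190
1555 2075 2075 1190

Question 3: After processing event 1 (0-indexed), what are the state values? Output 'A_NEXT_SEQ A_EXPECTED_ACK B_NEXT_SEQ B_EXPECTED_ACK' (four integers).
After event 0: A_seq=1000 A_ack=2075 B_seq=2075 B_ack=1000
After event 1: A_seq=1190 A_ack=2075 B_seq=2075 B_ack=1190

1190 2075 2075 1190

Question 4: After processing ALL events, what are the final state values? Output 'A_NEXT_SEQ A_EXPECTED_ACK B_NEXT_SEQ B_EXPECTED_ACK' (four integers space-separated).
After event 0: A_seq=1000 A_ack=2075 B_seq=2075 B_ack=1000
After event 1: A_seq=1190 A_ack=2075 B_seq=2075 B_ack=1190
After event 2: A_seq=1346 A_ack=2075 B_seq=2075 B_ack=1190
After event 3: A_seq=1515 A_ack=2075 B_seq=2075 B_ack=1190
After event 4: A_seq=1555 A_ack=2075 B_seq=2075 B_ack=1190

Answer: 1555 2075 2075 1190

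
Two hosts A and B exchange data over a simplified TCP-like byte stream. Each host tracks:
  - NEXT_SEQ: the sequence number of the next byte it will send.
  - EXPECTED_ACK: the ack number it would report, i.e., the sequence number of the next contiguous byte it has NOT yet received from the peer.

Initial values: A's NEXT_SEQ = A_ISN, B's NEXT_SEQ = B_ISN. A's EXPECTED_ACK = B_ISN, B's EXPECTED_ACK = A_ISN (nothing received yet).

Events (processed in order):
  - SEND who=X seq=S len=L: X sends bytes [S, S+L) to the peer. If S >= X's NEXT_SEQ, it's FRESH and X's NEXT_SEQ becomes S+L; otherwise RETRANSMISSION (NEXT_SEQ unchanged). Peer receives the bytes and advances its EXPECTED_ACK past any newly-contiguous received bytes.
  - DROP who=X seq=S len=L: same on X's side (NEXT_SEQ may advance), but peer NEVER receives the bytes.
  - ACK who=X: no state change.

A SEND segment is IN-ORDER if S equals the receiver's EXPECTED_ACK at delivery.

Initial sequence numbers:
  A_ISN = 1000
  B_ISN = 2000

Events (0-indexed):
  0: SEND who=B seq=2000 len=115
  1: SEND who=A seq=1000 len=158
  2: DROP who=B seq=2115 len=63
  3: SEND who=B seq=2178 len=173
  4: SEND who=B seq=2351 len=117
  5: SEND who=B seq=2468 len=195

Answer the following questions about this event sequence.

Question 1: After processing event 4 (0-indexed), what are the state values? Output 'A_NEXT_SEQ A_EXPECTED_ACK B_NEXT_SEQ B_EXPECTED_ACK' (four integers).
After event 0: A_seq=1000 A_ack=2115 B_seq=2115 B_ack=1000
After event 1: A_seq=1158 A_ack=2115 B_seq=2115 B_ack=1158
After event 2: A_seq=1158 A_ack=2115 B_seq=2178 B_ack=1158
After event 3: A_seq=1158 A_ack=2115 B_seq=2351 B_ack=1158
After event 4: A_seq=1158 A_ack=2115 B_seq=2468 B_ack=1158

1158 2115 2468 1158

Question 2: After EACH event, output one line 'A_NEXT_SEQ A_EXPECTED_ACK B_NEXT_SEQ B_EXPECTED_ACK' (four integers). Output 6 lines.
1000 2115 2115 1000
1158 2115 2115 1158
1158 2115 2178 1158
1158 2115 2351 1158
1158 2115 2468 1158
1158 2115 2663 1158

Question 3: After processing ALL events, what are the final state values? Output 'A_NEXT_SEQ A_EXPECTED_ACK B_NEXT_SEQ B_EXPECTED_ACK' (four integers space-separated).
Answer: 1158 2115 2663 1158

Derivation:
After event 0: A_seq=1000 A_ack=2115 B_seq=2115 B_ack=1000
After event 1: A_seq=1158 A_ack=2115 B_seq=2115 B_ack=1158
After event 2: A_seq=1158 A_ack=2115 B_seq=2178 B_ack=1158
After event 3: A_seq=1158 A_ack=2115 B_seq=2351 B_ack=1158
After event 4: A_seq=1158 A_ack=2115 B_seq=2468 B_ack=1158
After event 5: A_seq=1158 A_ack=2115 B_seq=2663 B_ack=1158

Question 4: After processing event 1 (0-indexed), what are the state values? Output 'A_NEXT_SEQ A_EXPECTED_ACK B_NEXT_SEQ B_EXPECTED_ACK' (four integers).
After event 0: A_seq=1000 A_ack=2115 B_seq=2115 B_ack=1000
After event 1: A_seq=1158 A_ack=2115 B_seq=2115 B_ack=1158

1158 2115 2115 1158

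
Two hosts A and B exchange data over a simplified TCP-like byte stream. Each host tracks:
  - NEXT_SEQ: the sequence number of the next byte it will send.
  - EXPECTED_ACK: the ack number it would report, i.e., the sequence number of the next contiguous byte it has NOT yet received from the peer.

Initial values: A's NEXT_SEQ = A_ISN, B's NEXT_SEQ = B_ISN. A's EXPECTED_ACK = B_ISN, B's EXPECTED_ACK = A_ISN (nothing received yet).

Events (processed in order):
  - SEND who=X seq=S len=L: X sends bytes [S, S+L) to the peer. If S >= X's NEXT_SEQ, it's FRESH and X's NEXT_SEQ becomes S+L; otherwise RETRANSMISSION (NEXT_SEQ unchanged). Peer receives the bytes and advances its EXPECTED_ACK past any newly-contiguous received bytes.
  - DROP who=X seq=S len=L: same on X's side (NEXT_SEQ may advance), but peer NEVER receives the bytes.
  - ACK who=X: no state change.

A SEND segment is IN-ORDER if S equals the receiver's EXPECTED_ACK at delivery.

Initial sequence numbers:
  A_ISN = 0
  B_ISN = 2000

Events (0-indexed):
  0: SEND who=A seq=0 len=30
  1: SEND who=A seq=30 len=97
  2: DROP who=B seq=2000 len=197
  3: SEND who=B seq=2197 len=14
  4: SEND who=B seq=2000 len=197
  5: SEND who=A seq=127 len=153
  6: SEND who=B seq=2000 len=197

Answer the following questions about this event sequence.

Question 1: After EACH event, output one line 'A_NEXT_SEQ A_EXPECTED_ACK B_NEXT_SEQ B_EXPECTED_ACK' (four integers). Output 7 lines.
30 2000 2000 30
127 2000 2000 127
127 2000 2197 127
127 2000 2211 127
127 2211 2211 127
280 2211 2211 280
280 2211 2211 280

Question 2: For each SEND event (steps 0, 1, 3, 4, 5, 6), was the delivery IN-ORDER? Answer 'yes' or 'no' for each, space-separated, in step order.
Step 0: SEND seq=0 -> in-order
Step 1: SEND seq=30 -> in-order
Step 3: SEND seq=2197 -> out-of-order
Step 4: SEND seq=2000 -> in-order
Step 5: SEND seq=127 -> in-order
Step 6: SEND seq=2000 -> out-of-order

Answer: yes yes no yes yes no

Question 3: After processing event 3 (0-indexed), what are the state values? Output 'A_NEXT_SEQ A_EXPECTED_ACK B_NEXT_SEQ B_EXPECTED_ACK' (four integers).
After event 0: A_seq=30 A_ack=2000 B_seq=2000 B_ack=30
After event 1: A_seq=127 A_ack=2000 B_seq=2000 B_ack=127
After event 2: A_seq=127 A_ack=2000 B_seq=2197 B_ack=127
After event 3: A_seq=127 A_ack=2000 B_seq=2211 B_ack=127

127 2000 2211 127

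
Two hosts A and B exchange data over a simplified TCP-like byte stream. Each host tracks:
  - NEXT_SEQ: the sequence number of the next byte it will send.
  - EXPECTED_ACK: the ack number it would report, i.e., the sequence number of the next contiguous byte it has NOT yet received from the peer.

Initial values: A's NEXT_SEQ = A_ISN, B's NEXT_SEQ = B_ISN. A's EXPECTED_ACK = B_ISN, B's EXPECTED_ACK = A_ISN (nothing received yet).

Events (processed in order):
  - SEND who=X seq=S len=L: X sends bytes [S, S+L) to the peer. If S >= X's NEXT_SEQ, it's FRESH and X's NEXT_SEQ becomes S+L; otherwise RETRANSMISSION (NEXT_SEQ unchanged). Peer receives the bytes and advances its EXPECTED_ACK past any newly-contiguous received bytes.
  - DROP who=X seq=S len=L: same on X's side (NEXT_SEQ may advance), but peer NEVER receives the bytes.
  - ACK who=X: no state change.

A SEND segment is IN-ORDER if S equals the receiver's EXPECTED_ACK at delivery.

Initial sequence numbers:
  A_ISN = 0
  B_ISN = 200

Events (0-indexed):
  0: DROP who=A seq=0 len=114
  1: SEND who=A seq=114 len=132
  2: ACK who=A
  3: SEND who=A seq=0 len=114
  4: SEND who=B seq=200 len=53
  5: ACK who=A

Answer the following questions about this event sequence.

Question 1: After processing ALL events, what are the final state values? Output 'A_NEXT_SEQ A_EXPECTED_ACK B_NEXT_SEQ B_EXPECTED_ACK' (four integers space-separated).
After event 0: A_seq=114 A_ack=200 B_seq=200 B_ack=0
After event 1: A_seq=246 A_ack=200 B_seq=200 B_ack=0
After event 2: A_seq=246 A_ack=200 B_seq=200 B_ack=0
After event 3: A_seq=246 A_ack=200 B_seq=200 B_ack=246
After event 4: A_seq=246 A_ack=253 B_seq=253 B_ack=246
After event 5: A_seq=246 A_ack=253 B_seq=253 B_ack=246

Answer: 246 253 253 246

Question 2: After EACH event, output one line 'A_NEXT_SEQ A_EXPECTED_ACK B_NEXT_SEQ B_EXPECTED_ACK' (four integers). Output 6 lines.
114 200 200 0
246 200 200 0
246 200 200 0
246 200 200 246
246 253 253 246
246 253 253 246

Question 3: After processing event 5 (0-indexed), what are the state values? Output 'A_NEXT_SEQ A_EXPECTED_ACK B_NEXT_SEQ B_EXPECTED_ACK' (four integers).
After event 0: A_seq=114 A_ack=200 B_seq=200 B_ack=0
After event 1: A_seq=246 A_ack=200 B_seq=200 B_ack=0
After event 2: A_seq=246 A_ack=200 B_seq=200 B_ack=0
After event 3: A_seq=246 A_ack=200 B_seq=200 B_ack=246
After event 4: A_seq=246 A_ack=253 B_seq=253 B_ack=246
After event 5: A_seq=246 A_ack=253 B_seq=253 B_ack=246

246 253 253 246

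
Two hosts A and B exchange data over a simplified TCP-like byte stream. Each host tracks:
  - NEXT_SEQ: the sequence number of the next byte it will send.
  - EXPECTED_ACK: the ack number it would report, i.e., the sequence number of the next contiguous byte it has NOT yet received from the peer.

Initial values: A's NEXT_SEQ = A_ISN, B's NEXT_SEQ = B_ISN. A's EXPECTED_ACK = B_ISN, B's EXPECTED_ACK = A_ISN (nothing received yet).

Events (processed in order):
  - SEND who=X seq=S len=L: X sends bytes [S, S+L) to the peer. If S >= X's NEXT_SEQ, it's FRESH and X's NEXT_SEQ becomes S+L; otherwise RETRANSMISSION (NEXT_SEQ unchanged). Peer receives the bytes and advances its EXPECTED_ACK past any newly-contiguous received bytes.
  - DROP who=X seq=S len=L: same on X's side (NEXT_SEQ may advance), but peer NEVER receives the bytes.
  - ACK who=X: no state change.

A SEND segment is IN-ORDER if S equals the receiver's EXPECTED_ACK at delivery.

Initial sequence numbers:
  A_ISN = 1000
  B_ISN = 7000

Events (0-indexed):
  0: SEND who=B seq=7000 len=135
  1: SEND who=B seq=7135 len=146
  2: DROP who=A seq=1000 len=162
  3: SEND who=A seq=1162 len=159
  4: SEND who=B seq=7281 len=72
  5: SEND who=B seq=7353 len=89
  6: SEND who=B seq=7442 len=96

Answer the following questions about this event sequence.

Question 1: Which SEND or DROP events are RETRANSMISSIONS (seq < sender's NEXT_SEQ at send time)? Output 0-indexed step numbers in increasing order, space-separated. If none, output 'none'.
Answer: none

Derivation:
Step 0: SEND seq=7000 -> fresh
Step 1: SEND seq=7135 -> fresh
Step 2: DROP seq=1000 -> fresh
Step 3: SEND seq=1162 -> fresh
Step 4: SEND seq=7281 -> fresh
Step 5: SEND seq=7353 -> fresh
Step 6: SEND seq=7442 -> fresh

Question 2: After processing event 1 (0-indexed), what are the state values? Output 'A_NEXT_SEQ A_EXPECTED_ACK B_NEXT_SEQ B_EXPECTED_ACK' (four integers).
After event 0: A_seq=1000 A_ack=7135 B_seq=7135 B_ack=1000
After event 1: A_seq=1000 A_ack=7281 B_seq=7281 B_ack=1000

1000 7281 7281 1000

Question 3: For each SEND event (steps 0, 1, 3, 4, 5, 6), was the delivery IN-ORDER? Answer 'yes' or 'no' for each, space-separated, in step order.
Step 0: SEND seq=7000 -> in-order
Step 1: SEND seq=7135 -> in-order
Step 3: SEND seq=1162 -> out-of-order
Step 4: SEND seq=7281 -> in-order
Step 5: SEND seq=7353 -> in-order
Step 6: SEND seq=7442 -> in-order

Answer: yes yes no yes yes yes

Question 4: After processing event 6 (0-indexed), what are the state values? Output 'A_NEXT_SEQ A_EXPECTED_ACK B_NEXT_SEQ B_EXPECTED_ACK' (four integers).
After event 0: A_seq=1000 A_ack=7135 B_seq=7135 B_ack=1000
After event 1: A_seq=1000 A_ack=7281 B_seq=7281 B_ack=1000
After event 2: A_seq=1162 A_ack=7281 B_seq=7281 B_ack=1000
After event 3: A_seq=1321 A_ack=7281 B_seq=7281 B_ack=1000
After event 4: A_seq=1321 A_ack=7353 B_seq=7353 B_ack=1000
After event 5: A_seq=1321 A_ack=7442 B_seq=7442 B_ack=1000
After event 6: A_seq=1321 A_ack=7538 B_seq=7538 B_ack=1000

1321 7538 7538 1000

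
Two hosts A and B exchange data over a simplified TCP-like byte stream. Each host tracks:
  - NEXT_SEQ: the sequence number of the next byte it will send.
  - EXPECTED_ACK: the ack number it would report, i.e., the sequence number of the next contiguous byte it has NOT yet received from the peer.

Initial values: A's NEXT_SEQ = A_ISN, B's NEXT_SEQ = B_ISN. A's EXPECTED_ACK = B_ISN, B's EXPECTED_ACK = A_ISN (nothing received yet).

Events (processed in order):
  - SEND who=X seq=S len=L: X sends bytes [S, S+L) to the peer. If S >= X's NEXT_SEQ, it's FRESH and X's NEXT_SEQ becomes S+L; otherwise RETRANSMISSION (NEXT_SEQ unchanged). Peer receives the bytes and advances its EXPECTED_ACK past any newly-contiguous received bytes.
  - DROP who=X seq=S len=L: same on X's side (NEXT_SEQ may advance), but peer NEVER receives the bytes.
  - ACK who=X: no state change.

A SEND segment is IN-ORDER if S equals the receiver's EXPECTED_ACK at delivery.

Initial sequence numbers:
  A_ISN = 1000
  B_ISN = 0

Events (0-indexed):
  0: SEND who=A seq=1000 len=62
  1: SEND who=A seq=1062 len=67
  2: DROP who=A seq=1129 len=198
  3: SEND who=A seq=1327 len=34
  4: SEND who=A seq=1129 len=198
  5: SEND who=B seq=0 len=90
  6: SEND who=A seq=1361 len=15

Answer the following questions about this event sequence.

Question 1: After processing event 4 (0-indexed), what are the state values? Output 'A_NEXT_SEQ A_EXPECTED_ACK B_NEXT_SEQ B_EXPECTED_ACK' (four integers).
After event 0: A_seq=1062 A_ack=0 B_seq=0 B_ack=1062
After event 1: A_seq=1129 A_ack=0 B_seq=0 B_ack=1129
After event 2: A_seq=1327 A_ack=0 B_seq=0 B_ack=1129
After event 3: A_seq=1361 A_ack=0 B_seq=0 B_ack=1129
After event 4: A_seq=1361 A_ack=0 B_seq=0 B_ack=1361

1361 0 0 1361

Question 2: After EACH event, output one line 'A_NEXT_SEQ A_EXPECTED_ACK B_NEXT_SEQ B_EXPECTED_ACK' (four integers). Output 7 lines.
1062 0 0 1062
1129 0 0 1129
1327 0 0 1129
1361 0 0 1129
1361 0 0 1361
1361 90 90 1361
1376 90 90 1376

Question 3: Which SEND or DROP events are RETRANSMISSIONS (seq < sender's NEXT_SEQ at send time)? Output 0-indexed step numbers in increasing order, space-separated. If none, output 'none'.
Answer: 4

Derivation:
Step 0: SEND seq=1000 -> fresh
Step 1: SEND seq=1062 -> fresh
Step 2: DROP seq=1129 -> fresh
Step 3: SEND seq=1327 -> fresh
Step 4: SEND seq=1129 -> retransmit
Step 5: SEND seq=0 -> fresh
Step 6: SEND seq=1361 -> fresh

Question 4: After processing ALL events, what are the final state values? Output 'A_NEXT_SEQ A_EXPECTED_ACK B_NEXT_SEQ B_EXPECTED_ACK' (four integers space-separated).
Answer: 1376 90 90 1376

Derivation:
After event 0: A_seq=1062 A_ack=0 B_seq=0 B_ack=1062
After event 1: A_seq=1129 A_ack=0 B_seq=0 B_ack=1129
After event 2: A_seq=1327 A_ack=0 B_seq=0 B_ack=1129
After event 3: A_seq=1361 A_ack=0 B_seq=0 B_ack=1129
After event 4: A_seq=1361 A_ack=0 B_seq=0 B_ack=1361
After event 5: A_seq=1361 A_ack=90 B_seq=90 B_ack=1361
After event 6: A_seq=1376 A_ack=90 B_seq=90 B_ack=1376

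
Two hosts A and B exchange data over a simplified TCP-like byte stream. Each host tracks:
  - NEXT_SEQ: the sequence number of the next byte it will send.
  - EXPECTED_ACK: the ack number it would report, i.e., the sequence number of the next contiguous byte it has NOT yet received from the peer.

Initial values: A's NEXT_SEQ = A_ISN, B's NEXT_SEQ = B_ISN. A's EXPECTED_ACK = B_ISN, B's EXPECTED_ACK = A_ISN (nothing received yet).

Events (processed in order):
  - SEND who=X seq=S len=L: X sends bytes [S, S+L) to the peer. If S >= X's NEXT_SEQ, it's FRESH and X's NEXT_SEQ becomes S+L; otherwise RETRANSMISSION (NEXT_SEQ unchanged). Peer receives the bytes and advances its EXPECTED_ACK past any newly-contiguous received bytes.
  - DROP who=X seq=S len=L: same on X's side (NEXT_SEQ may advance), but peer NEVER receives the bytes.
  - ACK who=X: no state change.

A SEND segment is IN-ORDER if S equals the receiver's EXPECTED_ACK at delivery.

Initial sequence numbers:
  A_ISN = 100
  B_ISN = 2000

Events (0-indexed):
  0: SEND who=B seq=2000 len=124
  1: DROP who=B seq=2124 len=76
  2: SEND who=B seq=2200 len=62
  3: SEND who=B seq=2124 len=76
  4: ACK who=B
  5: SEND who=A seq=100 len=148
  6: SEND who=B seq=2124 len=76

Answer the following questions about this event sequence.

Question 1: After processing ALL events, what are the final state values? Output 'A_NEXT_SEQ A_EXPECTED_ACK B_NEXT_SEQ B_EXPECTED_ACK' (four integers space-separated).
After event 0: A_seq=100 A_ack=2124 B_seq=2124 B_ack=100
After event 1: A_seq=100 A_ack=2124 B_seq=2200 B_ack=100
After event 2: A_seq=100 A_ack=2124 B_seq=2262 B_ack=100
After event 3: A_seq=100 A_ack=2262 B_seq=2262 B_ack=100
After event 4: A_seq=100 A_ack=2262 B_seq=2262 B_ack=100
After event 5: A_seq=248 A_ack=2262 B_seq=2262 B_ack=248
After event 6: A_seq=248 A_ack=2262 B_seq=2262 B_ack=248

Answer: 248 2262 2262 248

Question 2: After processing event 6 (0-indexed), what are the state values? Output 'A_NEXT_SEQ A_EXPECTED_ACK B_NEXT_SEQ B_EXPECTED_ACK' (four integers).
After event 0: A_seq=100 A_ack=2124 B_seq=2124 B_ack=100
After event 1: A_seq=100 A_ack=2124 B_seq=2200 B_ack=100
After event 2: A_seq=100 A_ack=2124 B_seq=2262 B_ack=100
After event 3: A_seq=100 A_ack=2262 B_seq=2262 B_ack=100
After event 4: A_seq=100 A_ack=2262 B_seq=2262 B_ack=100
After event 5: A_seq=248 A_ack=2262 B_seq=2262 B_ack=248
After event 6: A_seq=248 A_ack=2262 B_seq=2262 B_ack=248

248 2262 2262 248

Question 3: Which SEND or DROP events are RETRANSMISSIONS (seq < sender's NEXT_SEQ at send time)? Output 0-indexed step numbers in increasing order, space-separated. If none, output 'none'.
Step 0: SEND seq=2000 -> fresh
Step 1: DROP seq=2124 -> fresh
Step 2: SEND seq=2200 -> fresh
Step 3: SEND seq=2124 -> retransmit
Step 5: SEND seq=100 -> fresh
Step 6: SEND seq=2124 -> retransmit

Answer: 3 6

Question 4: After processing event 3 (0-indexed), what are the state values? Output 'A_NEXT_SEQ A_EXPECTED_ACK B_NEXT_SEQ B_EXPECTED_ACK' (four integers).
After event 0: A_seq=100 A_ack=2124 B_seq=2124 B_ack=100
After event 1: A_seq=100 A_ack=2124 B_seq=2200 B_ack=100
After event 2: A_seq=100 A_ack=2124 B_seq=2262 B_ack=100
After event 3: A_seq=100 A_ack=2262 B_seq=2262 B_ack=100

100 2262 2262 100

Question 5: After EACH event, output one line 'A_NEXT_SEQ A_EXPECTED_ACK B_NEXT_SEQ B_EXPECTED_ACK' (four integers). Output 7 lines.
100 2124 2124 100
100 2124 2200 100
100 2124 2262 100
100 2262 2262 100
100 2262 2262 100
248 2262 2262 248
248 2262 2262 248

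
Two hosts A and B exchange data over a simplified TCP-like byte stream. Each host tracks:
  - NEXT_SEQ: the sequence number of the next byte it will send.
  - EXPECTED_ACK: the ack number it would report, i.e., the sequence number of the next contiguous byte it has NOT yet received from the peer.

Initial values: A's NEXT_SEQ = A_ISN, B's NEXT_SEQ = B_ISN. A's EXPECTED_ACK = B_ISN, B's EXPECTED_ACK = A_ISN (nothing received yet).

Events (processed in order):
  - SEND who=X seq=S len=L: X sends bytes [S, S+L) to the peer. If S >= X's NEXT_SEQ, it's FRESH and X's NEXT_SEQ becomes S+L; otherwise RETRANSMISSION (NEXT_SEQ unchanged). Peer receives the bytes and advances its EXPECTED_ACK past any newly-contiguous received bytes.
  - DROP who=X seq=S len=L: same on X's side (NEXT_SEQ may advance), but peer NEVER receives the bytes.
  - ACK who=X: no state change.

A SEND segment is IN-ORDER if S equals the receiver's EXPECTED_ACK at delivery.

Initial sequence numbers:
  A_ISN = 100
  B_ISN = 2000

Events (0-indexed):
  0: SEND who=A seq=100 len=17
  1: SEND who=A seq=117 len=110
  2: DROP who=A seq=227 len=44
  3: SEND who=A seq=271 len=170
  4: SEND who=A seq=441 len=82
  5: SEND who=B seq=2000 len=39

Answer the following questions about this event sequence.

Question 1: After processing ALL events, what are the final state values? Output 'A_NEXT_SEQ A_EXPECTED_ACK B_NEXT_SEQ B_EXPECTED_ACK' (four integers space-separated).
After event 0: A_seq=117 A_ack=2000 B_seq=2000 B_ack=117
After event 1: A_seq=227 A_ack=2000 B_seq=2000 B_ack=227
After event 2: A_seq=271 A_ack=2000 B_seq=2000 B_ack=227
After event 3: A_seq=441 A_ack=2000 B_seq=2000 B_ack=227
After event 4: A_seq=523 A_ack=2000 B_seq=2000 B_ack=227
After event 5: A_seq=523 A_ack=2039 B_seq=2039 B_ack=227

Answer: 523 2039 2039 227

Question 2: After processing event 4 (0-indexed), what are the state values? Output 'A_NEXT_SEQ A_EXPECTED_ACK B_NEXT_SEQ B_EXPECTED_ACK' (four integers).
After event 0: A_seq=117 A_ack=2000 B_seq=2000 B_ack=117
After event 1: A_seq=227 A_ack=2000 B_seq=2000 B_ack=227
After event 2: A_seq=271 A_ack=2000 B_seq=2000 B_ack=227
After event 3: A_seq=441 A_ack=2000 B_seq=2000 B_ack=227
After event 4: A_seq=523 A_ack=2000 B_seq=2000 B_ack=227

523 2000 2000 227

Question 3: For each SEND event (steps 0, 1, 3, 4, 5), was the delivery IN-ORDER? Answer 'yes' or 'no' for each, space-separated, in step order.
Answer: yes yes no no yes

Derivation:
Step 0: SEND seq=100 -> in-order
Step 1: SEND seq=117 -> in-order
Step 3: SEND seq=271 -> out-of-order
Step 4: SEND seq=441 -> out-of-order
Step 5: SEND seq=2000 -> in-order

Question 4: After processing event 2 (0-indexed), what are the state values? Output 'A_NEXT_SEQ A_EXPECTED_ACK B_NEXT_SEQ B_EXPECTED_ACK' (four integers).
After event 0: A_seq=117 A_ack=2000 B_seq=2000 B_ack=117
After event 1: A_seq=227 A_ack=2000 B_seq=2000 B_ack=227
After event 2: A_seq=271 A_ack=2000 B_seq=2000 B_ack=227

271 2000 2000 227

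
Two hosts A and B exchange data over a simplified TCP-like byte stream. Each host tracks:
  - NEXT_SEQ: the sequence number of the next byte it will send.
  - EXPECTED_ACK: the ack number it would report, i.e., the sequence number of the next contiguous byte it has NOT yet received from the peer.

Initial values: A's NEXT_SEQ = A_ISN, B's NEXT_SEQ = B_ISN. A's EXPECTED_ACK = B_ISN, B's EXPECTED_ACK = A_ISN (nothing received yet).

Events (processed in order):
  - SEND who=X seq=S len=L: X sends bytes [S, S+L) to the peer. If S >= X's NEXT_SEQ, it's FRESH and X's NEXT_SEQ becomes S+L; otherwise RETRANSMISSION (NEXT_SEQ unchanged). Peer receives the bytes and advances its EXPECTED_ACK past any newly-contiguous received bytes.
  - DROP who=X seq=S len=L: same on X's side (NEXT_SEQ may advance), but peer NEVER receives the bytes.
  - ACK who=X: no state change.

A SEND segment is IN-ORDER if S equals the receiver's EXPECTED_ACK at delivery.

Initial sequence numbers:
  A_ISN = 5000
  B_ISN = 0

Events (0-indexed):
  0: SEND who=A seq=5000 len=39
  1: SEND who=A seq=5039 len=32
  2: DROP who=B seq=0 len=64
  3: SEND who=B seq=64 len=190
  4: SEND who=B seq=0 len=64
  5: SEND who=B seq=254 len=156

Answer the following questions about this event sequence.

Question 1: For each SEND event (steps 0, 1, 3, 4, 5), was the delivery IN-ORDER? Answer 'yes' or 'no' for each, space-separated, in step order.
Step 0: SEND seq=5000 -> in-order
Step 1: SEND seq=5039 -> in-order
Step 3: SEND seq=64 -> out-of-order
Step 4: SEND seq=0 -> in-order
Step 5: SEND seq=254 -> in-order

Answer: yes yes no yes yes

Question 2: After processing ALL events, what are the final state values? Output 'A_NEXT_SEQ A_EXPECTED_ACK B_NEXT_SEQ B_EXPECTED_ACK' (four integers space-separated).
After event 0: A_seq=5039 A_ack=0 B_seq=0 B_ack=5039
After event 1: A_seq=5071 A_ack=0 B_seq=0 B_ack=5071
After event 2: A_seq=5071 A_ack=0 B_seq=64 B_ack=5071
After event 3: A_seq=5071 A_ack=0 B_seq=254 B_ack=5071
After event 4: A_seq=5071 A_ack=254 B_seq=254 B_ack=5071
After event 5: A_seq=5071 A_ack=410 B_seq=410 B_ack=5071

Answer: 5071 410 410 5071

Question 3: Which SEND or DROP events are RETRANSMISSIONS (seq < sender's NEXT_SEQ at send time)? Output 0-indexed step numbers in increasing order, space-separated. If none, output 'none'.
Step 0: SEND seq=5000 -> fresh
Step 1: SEND seq=5039 -> fresh
Step 2: DROP seq=0 -> fresh
Step 3: SEND seq=64 -> fresh
Step 4: SEND seq=0 -> retransmit
Step 5: SEND seq=254 -> fresh

Answer: 4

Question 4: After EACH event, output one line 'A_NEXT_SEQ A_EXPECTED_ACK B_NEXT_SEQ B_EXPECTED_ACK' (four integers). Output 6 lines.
5039 0 0 5039
5071 0 0 5071
5071 0 64 5071
5071 0 254 5071
5071 254 254 5071
5071 410 410 5071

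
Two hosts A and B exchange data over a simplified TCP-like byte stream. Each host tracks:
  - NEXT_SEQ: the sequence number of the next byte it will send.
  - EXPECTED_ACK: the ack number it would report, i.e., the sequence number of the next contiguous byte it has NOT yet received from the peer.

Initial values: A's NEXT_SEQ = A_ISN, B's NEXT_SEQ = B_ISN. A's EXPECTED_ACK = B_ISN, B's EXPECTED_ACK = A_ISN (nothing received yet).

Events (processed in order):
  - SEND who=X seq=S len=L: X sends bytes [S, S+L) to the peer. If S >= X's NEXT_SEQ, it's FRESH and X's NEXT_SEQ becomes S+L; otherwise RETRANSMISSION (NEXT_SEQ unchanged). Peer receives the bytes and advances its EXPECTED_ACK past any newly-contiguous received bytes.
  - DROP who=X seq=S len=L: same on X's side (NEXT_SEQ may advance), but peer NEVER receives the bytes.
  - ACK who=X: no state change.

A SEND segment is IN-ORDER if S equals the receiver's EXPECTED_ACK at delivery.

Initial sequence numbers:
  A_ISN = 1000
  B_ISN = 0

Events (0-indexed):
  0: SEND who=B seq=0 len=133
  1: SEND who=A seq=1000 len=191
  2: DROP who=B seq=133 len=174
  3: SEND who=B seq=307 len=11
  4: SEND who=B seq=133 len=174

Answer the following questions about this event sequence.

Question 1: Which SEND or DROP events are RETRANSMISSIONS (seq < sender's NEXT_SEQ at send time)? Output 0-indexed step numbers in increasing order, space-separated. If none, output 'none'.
Step 0: SEND seq=0 -> fresh
Step 1: SEND seq=1000 -> fresh
Step 2: DROP seq=133 -> fresh
Step 3: SEND seq=307 -> fresh
Step 4: SEND seq=133 -> retransmit

Answer: 4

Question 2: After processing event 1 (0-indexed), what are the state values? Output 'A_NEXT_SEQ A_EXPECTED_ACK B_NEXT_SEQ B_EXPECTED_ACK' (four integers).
After event 0: A_seq=1000 A_ack=133 B_seq=133 B_ack=1000
After event 1: A_seq=1191 A_ack=133 B_seq=133 B_ack=1191

1191 133 133 1191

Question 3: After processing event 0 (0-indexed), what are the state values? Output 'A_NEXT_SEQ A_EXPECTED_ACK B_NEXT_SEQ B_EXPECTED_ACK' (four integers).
After event 0: A_seq=1000 A_ack=133 B_seq=133 B_ack=1000

1000 133 133 1000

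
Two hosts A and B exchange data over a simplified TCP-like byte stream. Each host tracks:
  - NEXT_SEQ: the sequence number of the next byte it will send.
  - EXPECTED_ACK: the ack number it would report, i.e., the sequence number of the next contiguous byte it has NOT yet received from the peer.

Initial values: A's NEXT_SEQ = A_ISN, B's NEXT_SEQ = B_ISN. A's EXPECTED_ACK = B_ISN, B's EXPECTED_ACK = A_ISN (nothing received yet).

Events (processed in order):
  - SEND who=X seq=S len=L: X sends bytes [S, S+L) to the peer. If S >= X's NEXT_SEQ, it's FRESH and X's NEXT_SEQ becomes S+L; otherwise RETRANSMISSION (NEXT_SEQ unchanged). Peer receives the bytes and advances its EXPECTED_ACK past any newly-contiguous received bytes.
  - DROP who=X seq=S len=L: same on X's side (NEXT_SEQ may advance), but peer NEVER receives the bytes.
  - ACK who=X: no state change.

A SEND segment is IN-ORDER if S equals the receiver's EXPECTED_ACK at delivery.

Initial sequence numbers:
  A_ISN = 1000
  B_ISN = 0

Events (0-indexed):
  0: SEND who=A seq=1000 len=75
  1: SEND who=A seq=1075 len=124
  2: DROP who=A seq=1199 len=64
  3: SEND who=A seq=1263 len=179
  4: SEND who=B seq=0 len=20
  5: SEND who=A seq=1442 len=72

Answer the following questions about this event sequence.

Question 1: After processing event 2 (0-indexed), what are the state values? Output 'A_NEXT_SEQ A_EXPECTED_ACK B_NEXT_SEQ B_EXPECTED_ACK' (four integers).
After event 0: A_seq=1075 A_ack=0 B_seq=0 B_ack=1075
After event 1: A_seq=1199 A_ack=0 B_seq=0 B_ack=1199
After event 2: A_seq=1263 A_ack=0 B_seq=0 B_ack=1199

1263 0 0 1199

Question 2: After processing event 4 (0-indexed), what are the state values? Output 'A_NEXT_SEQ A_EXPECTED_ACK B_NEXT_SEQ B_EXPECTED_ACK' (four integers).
After event 0: A_seq=1075 A_ack=0 B_seq=0 B_ack=1075
After event 1: A_seq=1199 A_ack=0 B_seq=0 B_ack=1199
After event 2: A_seq=1263 A_ack=0 B_seq=0 B_ack=1199
After event 3: A_seq=1442 A_ack=0 B_seq=0 B_ack=1199
After event 4: A_seq=1442 A_ack=20 B_seq=20 B_ack=1199

1442 20 20 1199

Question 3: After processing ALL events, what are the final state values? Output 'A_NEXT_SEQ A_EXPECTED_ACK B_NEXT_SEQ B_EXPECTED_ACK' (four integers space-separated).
After event 0: A_seq=1075 A_ack=0 B_seq=0 B_ack=1075
After event 1: A_seq=1199 A_ack=0 B_seq=0 B_ack=1199
After event 2: A_seq=1263 A_ack=0 B_seq=0 B_ack=1199
After event 3: A_seq=1442 A_ack=0 B_seq=0 B_ack=1199
After event 4: A_seq=1442 A_ack=20 B_seq=20 B_ack=1199
After event 5: A_seq=1514 A_ack=20 B_seq=20 B_ack=1199

Answer: 1514 20 20 1199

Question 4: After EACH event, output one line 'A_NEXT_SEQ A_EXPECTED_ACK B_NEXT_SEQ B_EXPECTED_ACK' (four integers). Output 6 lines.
1075 0 0 1075
1199 0 0 1199
1263 0 0 1199
1442 0 0 1199
1442 20 20 1199
1514 20 20 1199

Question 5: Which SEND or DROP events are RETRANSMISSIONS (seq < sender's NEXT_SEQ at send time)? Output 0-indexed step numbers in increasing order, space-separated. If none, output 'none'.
Answer: none

Derivation:
Step 0: SEND seq=1000 -> fresh
Step 1: SEND seq=1075 -> fresh
Step 2: DROP seq=1199 -> fresh
Step 3: SEND seq=1263 -> fresh
Step 4: SEND seq=0 -> fresh
Step 5: SEND seq=1442 -> fresh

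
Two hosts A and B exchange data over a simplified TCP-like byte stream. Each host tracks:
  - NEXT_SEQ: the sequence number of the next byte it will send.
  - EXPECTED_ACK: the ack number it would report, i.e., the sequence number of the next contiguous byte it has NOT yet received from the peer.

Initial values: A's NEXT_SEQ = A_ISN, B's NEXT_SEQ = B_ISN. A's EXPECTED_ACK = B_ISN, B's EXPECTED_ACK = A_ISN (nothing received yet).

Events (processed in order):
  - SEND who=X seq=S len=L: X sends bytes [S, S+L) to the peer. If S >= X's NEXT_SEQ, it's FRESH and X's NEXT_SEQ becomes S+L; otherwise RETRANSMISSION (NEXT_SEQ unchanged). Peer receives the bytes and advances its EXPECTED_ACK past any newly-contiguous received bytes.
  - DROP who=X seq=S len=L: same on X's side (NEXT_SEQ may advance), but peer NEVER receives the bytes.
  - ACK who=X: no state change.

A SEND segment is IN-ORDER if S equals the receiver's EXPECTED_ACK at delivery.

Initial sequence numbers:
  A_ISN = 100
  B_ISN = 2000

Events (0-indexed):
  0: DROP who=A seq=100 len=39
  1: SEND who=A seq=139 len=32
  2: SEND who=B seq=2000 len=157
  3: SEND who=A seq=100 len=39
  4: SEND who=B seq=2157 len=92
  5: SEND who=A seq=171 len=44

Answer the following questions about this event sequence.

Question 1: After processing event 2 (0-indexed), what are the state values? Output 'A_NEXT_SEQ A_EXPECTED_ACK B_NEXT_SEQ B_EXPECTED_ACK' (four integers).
After event 0: A_seq=139 A_ack=2000 B_seq=2000 B_ack=100
After event 1: A_seq=171 A_ack=2000 B_seq=2000 B_ack=100
After event 2: A_seq=171 A_ack=2157 B_seq=2157 B_ack=100

171 2157 2157 100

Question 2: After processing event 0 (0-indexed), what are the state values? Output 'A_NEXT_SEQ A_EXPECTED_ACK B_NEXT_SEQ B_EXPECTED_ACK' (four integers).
After event 0: A_seq=139 A_ack=2000 B_seq=2000 B_ack=100

139 2000 2000 100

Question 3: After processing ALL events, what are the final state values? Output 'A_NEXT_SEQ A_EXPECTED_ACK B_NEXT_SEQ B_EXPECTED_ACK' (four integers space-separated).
Answer: 215 2249 2249 215

Derivation:
After event 0: A_seq=139 A_ack=2000 B_seq=2000 B_ack=100
After event 1: A_seq=171 A_ack=2000 B_seq=2000 B_ack=100
After event 2: A_seq=171 A_ack=2157 B_seq=2157 B_ack=100
After event 3: A_seq=171 A_ack=2157 B_seq=2157 B_ack=171
After event 4: A_seq=171 A_ack=2249 B_seq=2249 B_ack=171
After event 5: A_seq=215 A_ack=2249 B_seq=2249 B_ack=215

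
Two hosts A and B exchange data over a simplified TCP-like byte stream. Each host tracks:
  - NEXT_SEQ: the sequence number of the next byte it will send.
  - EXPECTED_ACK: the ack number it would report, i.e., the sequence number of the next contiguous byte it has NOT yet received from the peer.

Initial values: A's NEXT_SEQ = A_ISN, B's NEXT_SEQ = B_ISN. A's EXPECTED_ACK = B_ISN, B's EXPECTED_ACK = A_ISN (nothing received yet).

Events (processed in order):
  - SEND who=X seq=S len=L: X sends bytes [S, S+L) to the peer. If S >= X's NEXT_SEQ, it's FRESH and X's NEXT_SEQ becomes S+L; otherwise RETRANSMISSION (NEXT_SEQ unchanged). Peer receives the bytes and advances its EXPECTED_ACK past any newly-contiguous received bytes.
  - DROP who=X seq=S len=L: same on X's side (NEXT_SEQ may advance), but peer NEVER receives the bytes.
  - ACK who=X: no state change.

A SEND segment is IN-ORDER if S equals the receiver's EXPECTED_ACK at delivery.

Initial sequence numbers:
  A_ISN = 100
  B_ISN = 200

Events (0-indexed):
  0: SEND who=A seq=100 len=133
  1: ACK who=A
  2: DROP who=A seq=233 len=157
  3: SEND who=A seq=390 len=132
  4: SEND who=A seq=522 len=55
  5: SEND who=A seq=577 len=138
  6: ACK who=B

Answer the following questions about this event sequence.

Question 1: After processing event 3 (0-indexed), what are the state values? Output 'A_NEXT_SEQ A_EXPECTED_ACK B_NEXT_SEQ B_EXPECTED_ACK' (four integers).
After event 0: A_seq=233 A_ack=200 B_seq=200 B_ack=233
After event 1: A_seq=233 A_ack=200 B_seq=200 B_ack=233
After event 2: A_seq=390 A_ack=200 B_seq=200 B_ack=233
After event 3: A_seq=522 A_ack=200 B_seq=200 B_ack=233

522 200 200 233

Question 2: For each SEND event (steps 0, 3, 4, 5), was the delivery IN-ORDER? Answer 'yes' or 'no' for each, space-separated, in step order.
Answer: yes no no no

Derivation:
Step 0: SEND seq=100 -> in-order
Step 3: SEND seq=390 -> out-of-order
Step 4: SEND seq=522 -> out-of-order
Step 5: SEND seq=577 -> out-of-order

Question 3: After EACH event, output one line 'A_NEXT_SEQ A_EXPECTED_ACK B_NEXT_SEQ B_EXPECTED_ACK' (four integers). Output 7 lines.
233 200 200 233
233 200 200 233
390 200 200 233
522 200 200 233
577 200 200 233
715 200 200 233
715 200 200 233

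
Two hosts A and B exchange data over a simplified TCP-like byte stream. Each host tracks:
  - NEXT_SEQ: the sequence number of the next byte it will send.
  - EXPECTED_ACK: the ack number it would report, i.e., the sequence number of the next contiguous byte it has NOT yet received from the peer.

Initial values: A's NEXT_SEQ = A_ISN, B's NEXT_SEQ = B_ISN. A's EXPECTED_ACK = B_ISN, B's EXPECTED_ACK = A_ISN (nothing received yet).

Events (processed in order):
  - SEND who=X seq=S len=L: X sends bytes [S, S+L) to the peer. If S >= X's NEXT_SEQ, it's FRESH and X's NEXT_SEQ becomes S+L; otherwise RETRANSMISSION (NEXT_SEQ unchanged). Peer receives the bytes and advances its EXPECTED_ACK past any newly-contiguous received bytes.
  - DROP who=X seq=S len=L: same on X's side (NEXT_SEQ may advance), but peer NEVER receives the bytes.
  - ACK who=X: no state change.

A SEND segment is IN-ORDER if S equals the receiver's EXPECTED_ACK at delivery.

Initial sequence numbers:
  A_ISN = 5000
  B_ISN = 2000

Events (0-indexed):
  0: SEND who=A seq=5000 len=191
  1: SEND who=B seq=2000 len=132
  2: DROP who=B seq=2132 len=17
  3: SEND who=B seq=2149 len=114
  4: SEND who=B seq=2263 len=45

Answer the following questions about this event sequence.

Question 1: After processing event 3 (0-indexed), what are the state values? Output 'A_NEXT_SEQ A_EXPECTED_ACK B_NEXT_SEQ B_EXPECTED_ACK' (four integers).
After event 0: A_seq=5191 A_ack=2000 B_seq=2000 B_ack=5191
After event 1: A_seq=5191 A_ack=2132 B_seq=2132 B_ack=5191
After event 2: A_seq=5191 A_ack=2132 B_seq=2149 B_ack=5191
After event 3: A_seq=5191 A_ack=2132 B_seq=2263 B_ack=5191

5191 2132 2263 5191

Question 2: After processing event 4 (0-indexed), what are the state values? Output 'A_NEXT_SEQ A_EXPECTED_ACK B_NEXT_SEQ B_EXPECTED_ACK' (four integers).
After event 0: A_seq=5191 A_ack=2000 B_seq=2000 B_ack=5191
After event 1: A_seq=5191 A_ack=2132 B_seq=2132 B_ack=5191
After event 2: A_seq=5191 A_ack=2132 B_seq=2149 B_ack=5191
After event 3: A_seq=5191 A_ack=2132 B_seq=2263 B_ack=5191
After event 4: A_seq=5191 A_ack=2132 B_seq=2308 B_ack=5191

5191 2132 2308 5191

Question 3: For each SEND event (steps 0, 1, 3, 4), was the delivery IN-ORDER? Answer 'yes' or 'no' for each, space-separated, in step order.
Answer: yes yes no no

Derivation:
Step 0: SEND seq=5000 -> in-order
Step 1: SEND seq=2000 -> in-order
Step 3: SEND seq=2149 -> out-of-order
Step 4: SEND seq=2263 -> out-of-order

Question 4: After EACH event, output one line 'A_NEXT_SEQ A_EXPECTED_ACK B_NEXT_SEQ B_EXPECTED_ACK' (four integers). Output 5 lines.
5191 2000 2000 5191
5191 2132 2132 5191
5191 2132 2149 5191
5191 2132 2263 5191
5191 2132 2308 5191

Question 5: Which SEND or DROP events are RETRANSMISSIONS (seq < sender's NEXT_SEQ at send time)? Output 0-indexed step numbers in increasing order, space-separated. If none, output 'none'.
Answer: none

Derivation:
Step 0: SEND seq=5000 -> fresh
Step 1: SEND seq=2000 -> fresh
Step 2: DROP seq=2132 -> fresh
Step 3: SEND seq=2149 -> fresh
Step 4: SEND seq=2263 -> fresh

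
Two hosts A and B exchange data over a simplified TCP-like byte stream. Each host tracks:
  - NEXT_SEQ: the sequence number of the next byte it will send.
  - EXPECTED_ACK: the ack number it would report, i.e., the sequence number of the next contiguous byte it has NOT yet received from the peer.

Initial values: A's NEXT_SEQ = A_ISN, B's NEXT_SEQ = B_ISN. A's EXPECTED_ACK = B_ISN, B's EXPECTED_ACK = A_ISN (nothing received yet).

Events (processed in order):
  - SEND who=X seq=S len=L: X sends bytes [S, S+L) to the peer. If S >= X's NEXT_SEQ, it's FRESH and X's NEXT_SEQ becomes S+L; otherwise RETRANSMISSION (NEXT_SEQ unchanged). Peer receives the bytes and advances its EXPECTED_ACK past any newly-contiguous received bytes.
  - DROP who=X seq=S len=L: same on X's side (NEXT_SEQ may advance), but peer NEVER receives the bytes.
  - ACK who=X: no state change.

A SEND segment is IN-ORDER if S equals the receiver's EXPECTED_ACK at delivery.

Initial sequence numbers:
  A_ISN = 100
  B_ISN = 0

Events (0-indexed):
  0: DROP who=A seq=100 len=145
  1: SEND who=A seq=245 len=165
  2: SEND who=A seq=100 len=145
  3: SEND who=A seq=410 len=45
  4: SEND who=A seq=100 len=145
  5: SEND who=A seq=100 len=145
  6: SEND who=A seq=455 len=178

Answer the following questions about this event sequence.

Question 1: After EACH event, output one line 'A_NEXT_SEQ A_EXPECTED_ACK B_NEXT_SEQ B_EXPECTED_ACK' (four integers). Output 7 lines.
245 0 0 100
410 0 0 100
410 0 0 410
455 0 0 455
455 0 0 455
455 0 0 455
633 0 0 633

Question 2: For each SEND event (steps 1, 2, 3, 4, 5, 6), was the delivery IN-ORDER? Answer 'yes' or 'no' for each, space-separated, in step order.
Step 1: SEND seq=245 -> out-of-order
Step 2: SEND seq=100 -> in-order
Step 3: SEND seq=410 -> in-order
Step 4: SEND seq=100 -> out-of-order
Step 5: SEND seq=100 -> out-of-order
Step 6: SEND seq=455 -> in-order

Answer: no yes yes no no yes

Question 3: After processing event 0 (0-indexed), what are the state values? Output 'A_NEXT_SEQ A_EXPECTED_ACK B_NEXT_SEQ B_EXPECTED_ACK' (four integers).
After event 0: A_seq=245 A_ack=0 B_seq=0 B_ack=100

245 0 0 100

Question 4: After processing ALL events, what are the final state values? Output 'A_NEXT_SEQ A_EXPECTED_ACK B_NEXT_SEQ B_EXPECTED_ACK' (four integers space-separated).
Answer: 633 0 0 633

Derivation:
After event 0: A_seq=245 A_ack=0 B_seq=0 B_ack=100
After event 1: A_seq=410 A_ack=0 B_seq=0 B_ack=100
After event 2: A_seq=410 A_ack=0 B_seq=0 B_ack=410
After event 3: A_seq=455 A_ack=0 B_seq=0 B_ack=455
After event 4: A_seq=455 A_ack=0 B_seq=0 B_ack=455
After event 5: A_seq=455 A_ack=0 B_seq=0 B_ack=455
After event 6: A_seq=633 A_ack=0 B_seq=0 B_ack=633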